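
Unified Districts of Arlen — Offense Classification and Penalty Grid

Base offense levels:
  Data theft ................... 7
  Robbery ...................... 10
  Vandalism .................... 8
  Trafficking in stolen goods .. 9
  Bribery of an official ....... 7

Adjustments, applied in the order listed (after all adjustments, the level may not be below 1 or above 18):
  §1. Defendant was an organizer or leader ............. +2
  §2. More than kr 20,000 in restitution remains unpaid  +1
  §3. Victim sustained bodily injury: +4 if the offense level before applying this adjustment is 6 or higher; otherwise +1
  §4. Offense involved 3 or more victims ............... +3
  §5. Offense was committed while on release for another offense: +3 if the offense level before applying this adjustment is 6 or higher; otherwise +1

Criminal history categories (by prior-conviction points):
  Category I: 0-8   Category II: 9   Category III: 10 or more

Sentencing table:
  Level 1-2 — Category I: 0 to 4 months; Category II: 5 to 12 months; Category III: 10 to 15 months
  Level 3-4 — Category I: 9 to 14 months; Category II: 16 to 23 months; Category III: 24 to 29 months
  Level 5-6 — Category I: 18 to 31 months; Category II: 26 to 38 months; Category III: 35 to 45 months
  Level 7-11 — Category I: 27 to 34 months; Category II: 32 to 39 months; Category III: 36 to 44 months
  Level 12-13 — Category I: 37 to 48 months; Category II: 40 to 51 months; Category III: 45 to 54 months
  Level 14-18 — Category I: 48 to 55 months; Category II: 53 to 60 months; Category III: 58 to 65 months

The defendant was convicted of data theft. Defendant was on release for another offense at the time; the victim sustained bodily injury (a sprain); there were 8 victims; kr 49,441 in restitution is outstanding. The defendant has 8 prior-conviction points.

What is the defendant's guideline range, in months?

Base offense level for data theft: 7.
§2 applies: 7 + 1 = 8.
§3 applies (level before this adjustment is 8 ≥ 6, so +4): 8 + 4 = 12.
§4 applies: 12 + 3 = 15.
§5 applies (level before this adjustment is 15 ≥ 6, so +3): 15 + 3 = 18.
Final offense level: 18.
Criminal history: 8 prior points → Category I (0-8).
Level 18 falls in the 14-18 band.
Grid: Level 14-18 × Category I = 48-55 months.

48-55 months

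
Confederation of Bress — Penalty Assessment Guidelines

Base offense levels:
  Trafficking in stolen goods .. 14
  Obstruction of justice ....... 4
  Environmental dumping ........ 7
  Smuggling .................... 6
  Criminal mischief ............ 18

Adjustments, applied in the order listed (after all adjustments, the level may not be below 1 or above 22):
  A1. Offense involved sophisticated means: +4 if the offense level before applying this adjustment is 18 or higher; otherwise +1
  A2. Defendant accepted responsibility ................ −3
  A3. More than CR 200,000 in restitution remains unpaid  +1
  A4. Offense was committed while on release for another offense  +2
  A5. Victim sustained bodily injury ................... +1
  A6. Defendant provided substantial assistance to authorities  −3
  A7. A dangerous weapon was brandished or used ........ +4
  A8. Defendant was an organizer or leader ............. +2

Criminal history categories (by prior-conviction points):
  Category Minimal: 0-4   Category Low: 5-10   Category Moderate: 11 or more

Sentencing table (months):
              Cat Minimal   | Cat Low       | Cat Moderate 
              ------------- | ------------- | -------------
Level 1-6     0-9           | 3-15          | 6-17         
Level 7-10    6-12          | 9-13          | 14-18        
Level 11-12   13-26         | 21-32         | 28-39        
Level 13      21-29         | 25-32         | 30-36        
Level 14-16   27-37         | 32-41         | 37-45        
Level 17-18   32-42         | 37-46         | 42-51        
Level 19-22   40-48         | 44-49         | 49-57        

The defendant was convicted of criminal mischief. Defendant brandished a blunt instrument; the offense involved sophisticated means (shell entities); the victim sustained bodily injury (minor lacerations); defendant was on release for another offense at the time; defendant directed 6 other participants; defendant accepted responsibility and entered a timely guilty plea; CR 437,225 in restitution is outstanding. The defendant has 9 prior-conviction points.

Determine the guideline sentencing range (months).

44-49 months

Base offense level for criminal mischief: 18.
A1 applies (level before this adjustment is 18 ≥ 18, so +4): 18 + 4 = 22.
A2 applies: 22 − 3 = 19.
A3 applies: 19 + 1 = 20.
A4 applies: 20 + 2 = 22.
A5 applies: 22 + 1 = 23.
A7 applies: 23 + 4 = 27.
A8 applies: 27 + 2 = 29.
Level 29 exceeds the maximum of 22; capped at 22.
Final offense level: 22.
Criminal history: 9 prior points → Category Low (5-10).
Level 22 falls in the 19-22 band.
Grid: Level 19-22 × Category Low = 44-49 months.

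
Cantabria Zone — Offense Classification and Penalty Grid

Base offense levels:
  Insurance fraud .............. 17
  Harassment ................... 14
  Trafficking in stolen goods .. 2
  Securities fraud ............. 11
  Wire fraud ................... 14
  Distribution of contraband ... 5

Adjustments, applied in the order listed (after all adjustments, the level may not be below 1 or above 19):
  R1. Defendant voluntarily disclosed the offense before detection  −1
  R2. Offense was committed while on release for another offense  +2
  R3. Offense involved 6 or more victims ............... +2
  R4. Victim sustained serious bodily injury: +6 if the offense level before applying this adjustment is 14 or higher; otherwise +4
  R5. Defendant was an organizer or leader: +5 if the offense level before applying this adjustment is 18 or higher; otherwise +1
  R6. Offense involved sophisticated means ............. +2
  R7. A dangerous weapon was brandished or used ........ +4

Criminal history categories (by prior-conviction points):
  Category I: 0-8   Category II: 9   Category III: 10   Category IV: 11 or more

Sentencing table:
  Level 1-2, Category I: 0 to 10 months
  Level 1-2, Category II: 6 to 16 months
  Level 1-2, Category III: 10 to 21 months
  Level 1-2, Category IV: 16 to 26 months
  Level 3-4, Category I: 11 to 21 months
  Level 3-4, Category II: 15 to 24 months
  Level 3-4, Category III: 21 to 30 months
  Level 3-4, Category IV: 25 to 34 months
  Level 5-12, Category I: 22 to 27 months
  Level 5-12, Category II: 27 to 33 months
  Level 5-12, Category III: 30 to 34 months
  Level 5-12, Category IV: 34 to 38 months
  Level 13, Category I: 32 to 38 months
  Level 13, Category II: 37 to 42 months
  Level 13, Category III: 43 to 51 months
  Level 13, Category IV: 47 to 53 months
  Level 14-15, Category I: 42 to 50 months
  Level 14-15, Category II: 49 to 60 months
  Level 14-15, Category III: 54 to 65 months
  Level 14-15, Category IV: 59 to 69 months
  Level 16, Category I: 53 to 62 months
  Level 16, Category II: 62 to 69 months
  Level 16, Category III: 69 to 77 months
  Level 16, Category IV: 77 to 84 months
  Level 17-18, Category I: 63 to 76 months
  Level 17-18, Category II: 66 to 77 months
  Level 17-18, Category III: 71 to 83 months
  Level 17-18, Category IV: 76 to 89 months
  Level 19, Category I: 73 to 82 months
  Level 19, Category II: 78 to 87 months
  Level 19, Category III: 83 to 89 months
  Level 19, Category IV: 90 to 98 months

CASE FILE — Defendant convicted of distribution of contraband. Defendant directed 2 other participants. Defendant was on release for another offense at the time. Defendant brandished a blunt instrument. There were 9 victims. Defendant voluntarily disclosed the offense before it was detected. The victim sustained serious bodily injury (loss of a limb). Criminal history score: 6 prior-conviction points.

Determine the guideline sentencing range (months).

63-76 months

Base offense level for distribution of contraband: 5.
R1 applies: 5 − 1 = 4.
R2 applies: 4 + 2 = 6.
R3 applies: 6 + 2 = 8.
R4 applies (level before this adjustment is 8 < 14, so +4): 8 + 4 = 12.
R5 applies (level before this adjustment is 12 < 18, so +1): 12 + 1 = 13.
R6 does not apply.
R7 applies: 13 + 4 = 17.
Final offense level: 17.
Criminal history: 6 prior points → Category I (0-8).
Level 17 falls in the 17-18 band.
Grid: Level 17-18 × Category I = 63-76 months.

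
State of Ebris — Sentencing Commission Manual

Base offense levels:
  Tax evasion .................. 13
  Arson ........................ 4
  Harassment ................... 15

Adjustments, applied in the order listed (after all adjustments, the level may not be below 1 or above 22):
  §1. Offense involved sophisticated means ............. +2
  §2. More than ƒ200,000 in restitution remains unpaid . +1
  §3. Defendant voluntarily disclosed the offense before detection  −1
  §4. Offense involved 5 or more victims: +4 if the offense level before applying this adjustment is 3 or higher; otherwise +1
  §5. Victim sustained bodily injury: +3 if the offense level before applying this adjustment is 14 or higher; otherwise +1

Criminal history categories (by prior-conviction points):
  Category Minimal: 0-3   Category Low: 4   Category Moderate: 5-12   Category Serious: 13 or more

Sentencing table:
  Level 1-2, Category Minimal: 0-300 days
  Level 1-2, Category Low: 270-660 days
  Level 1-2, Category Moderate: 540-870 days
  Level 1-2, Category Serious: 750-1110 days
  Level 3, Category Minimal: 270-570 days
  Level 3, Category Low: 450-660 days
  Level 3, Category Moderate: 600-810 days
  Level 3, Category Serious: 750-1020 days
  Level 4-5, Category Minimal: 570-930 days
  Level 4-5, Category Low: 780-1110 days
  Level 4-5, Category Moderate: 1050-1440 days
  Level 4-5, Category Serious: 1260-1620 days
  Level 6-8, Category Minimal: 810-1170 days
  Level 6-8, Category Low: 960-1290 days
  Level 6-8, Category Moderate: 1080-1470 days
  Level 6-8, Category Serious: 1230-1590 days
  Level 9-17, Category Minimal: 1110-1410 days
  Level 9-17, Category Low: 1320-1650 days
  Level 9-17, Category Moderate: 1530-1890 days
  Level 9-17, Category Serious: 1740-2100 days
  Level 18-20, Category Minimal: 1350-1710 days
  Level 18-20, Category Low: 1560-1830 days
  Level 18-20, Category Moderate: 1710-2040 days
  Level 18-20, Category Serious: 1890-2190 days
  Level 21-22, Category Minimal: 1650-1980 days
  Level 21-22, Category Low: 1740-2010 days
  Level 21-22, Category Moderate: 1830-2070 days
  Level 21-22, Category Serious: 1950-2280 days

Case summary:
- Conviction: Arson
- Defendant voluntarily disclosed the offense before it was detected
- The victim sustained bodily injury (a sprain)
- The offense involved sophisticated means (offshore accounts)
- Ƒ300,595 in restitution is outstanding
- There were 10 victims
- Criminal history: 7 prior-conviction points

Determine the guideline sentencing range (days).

1530-1890 days

Base offense level for arson: 4.
§1 applies: 4 + 2 = 6.
§2 applies: 6 + 1 = 7.
§3 applies: 7 − 1 = 6.
§4 applies (level before this adjustment is 6 ≥ 3, so +4): 6 + 4 = 10.
§5 applies (level before this adjustment is 10 < 14, so +1): 10 + 1 = 11.
Final offense level: 11.
Criminal history: 7 prior points → Category Moderate (5-12).
Level 11 falls in the 9-17 band.
Grid: Level 9-17 × Category Moderate = 1530-1890 days.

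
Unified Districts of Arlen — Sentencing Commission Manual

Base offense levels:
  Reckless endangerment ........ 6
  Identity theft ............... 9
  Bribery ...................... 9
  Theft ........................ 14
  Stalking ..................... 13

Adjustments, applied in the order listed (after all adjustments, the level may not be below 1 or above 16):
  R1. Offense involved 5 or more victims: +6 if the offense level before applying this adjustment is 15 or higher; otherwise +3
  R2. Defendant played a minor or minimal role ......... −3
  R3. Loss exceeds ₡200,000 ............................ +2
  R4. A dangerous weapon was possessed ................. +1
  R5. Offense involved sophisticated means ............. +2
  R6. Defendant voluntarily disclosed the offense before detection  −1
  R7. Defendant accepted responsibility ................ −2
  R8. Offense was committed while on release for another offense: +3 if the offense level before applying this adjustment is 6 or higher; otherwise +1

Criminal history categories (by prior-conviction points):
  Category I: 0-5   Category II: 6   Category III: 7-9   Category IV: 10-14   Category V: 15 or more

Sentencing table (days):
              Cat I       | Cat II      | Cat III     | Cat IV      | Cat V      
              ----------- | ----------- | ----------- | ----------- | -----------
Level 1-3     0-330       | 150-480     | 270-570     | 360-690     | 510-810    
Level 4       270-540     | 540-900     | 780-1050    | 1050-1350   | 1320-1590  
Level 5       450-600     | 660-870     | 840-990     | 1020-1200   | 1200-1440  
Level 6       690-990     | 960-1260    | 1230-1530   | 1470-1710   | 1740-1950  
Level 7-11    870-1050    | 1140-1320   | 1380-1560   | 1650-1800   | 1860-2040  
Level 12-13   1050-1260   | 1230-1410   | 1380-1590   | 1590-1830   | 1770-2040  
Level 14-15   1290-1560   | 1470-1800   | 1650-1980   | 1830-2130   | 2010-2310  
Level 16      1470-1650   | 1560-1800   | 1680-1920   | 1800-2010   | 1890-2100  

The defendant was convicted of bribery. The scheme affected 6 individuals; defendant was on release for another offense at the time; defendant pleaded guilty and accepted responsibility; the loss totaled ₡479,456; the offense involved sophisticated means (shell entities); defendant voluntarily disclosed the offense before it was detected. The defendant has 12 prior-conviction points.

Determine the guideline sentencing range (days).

Base offense level for bribery: 9.
R1 applies (level before this adjustment is 9 < 15, so +3): 9 + 3 = 12.
R2 does not apply.
R3 applies: 12 + 2 = 14.
R5 applies: 14 + 2 = 16.
R6 applies: 16 − 1 = 15.
R7 applies: 15 − 2 = 13.
R8 applies (level before this adjustment is 13 ≥ 6, so +3): 13 + 3 = 16.
Final offense level: 16.
Criminal history: 12 prior points → Category IV (10-14).
Level 16 falls in the 16 band.
Grid: Level 16 × Category IV = 1800-2010 days.

1800-2010 days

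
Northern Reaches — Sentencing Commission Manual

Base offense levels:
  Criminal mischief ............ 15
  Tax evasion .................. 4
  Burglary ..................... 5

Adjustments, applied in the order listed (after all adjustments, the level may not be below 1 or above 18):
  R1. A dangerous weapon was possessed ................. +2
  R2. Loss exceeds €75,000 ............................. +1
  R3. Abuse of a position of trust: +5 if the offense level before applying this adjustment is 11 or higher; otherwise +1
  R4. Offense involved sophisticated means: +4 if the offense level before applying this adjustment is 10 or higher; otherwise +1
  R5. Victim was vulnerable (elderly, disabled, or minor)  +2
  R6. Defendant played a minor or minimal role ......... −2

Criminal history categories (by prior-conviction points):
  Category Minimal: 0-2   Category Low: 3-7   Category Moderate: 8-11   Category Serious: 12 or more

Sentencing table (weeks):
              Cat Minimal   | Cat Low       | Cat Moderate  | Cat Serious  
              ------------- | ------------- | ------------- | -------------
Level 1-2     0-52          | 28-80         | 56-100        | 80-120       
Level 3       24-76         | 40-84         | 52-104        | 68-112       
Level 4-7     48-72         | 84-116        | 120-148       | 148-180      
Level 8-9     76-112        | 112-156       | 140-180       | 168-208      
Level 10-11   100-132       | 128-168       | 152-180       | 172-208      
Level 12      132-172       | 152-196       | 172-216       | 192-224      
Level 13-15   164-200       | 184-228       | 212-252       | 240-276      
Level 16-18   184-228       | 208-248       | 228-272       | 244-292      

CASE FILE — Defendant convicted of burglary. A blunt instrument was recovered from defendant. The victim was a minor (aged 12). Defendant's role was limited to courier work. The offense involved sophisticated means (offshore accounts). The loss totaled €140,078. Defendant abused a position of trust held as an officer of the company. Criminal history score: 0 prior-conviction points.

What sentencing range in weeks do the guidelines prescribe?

Base offense level for burglary: 5.
R1 applies: 5 + 2 = 7.
R2 applies: 7 + 1 = 8.
R3 applies (level before this adjustment is 8 < 11, so +1): 8 + 1 = 9.
R4 applies (level before this adjustment is 9 < 10, so +1): 9 + 1 = 10.
R5 applies: 10 + 2 = 12.
R6 applies: 12 − 2 = 10.
Final offense level: 10.
Criminal history: 0 prior points → Category Minimal (0-2).
Level 10 falls in the 10-11 band.
Grid: Level 10-11 × Category Minimal = 100-132 weeks.

100-132 weeks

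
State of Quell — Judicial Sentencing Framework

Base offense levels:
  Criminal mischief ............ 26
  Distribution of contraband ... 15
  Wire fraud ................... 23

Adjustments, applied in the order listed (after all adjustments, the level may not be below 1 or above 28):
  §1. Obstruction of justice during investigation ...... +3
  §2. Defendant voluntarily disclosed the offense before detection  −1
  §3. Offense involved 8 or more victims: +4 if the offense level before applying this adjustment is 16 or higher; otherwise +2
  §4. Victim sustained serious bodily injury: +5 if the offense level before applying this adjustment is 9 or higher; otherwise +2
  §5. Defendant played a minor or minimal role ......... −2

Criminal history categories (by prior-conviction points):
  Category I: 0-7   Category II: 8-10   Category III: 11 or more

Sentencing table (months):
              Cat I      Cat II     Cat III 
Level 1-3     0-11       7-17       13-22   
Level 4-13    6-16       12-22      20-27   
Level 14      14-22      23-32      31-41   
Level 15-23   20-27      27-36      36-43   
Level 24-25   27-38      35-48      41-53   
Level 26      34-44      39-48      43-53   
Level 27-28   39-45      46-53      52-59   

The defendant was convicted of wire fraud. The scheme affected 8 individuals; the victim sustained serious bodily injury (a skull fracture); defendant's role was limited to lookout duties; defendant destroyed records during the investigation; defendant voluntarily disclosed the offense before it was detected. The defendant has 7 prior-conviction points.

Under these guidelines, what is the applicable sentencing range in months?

Base offense level for wire fraud: 23.
§1 applies: 23 + 3 = 26.
§2 applies: 26 − 1 = 25.
§3 applies (level before this adjustment is 25 ≥ 16, so +4): 25 + 4 = 29.
§4 applies (level before this adjustment is 29 ≥ 9, so +5): 29 + 5 = 34.
§5 applies: 34 − 2 = 32.
Level 32 exceeds the maximum of 28; capped at 28.
Final offense level: 28.
Criminal history: 7 prior points → Category I (0-7).
Level 28 falls in the 27-28 band.
Grid: Level 27-28 × Category I = 39-45 months.

39-45 months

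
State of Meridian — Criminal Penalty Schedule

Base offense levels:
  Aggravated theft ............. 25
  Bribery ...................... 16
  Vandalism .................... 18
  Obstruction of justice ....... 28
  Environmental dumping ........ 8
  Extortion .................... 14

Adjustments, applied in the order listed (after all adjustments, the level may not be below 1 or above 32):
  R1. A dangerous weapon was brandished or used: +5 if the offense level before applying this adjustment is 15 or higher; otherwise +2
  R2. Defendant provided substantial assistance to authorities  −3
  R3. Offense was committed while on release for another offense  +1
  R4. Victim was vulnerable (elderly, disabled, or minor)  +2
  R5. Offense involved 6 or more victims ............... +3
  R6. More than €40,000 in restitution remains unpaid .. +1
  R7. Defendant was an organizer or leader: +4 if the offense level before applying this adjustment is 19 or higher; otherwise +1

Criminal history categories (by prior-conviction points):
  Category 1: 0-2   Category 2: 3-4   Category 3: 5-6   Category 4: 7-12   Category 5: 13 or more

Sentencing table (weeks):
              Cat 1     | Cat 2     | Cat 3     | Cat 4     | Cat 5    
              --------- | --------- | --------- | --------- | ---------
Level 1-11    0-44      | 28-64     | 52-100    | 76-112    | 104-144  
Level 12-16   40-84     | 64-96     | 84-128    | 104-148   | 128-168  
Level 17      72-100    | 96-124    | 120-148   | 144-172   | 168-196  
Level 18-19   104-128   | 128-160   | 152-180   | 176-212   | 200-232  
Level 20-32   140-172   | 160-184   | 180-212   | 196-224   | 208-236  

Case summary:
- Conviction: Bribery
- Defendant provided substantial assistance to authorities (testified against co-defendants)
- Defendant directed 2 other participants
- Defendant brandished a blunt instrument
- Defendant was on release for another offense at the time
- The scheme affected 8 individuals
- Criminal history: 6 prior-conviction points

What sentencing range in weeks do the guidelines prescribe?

Base offense level for bribery: 16.
R1 applies (level before this adjustment is 16 ≥ 15, so +5): 16 + 5 = 21.
R2 applies: 21 − 3 = 18.
R3 applies: 18 + 1 = 19.
R4 does not apply.
R5 applies: 19 + 3 = 22.
R6 does not apply.
R7 applies (level before this adjustment is 22 ≥ 19, so +4): 22 + 4 = 26.
Final offense level: 26.
Criminal history: 6 prior points → Category 3 (5-6).
Level 26 falls in the 20-32 band.
Grid: Level 20-32 × Category 3 = 180-212 weeks.

180-212 weeks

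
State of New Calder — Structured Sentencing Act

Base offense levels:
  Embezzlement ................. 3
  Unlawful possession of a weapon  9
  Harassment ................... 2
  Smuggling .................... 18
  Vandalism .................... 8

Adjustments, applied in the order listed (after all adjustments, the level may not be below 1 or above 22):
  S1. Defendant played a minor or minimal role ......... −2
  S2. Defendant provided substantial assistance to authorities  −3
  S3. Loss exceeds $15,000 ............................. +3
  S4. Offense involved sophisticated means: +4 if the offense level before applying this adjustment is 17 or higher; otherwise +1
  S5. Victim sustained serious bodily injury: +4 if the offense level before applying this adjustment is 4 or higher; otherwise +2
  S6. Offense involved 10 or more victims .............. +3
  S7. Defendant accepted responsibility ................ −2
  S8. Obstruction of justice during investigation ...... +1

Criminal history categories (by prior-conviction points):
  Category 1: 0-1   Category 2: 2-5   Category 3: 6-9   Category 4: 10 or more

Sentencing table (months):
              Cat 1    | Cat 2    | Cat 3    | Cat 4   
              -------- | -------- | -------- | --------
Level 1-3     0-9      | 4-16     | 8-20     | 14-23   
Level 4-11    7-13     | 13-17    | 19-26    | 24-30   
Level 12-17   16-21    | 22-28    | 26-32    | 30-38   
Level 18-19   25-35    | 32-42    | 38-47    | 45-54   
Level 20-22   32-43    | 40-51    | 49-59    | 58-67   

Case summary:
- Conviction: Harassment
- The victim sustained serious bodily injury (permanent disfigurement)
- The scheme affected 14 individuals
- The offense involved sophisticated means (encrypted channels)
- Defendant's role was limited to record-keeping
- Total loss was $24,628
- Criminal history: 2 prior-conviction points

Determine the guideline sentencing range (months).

13-17 months

Base offense level for harassment: 2.
S1 applies: 2 − 2 = 0.
S2 does not apply.
S3 applies: 0 + 3 = 3.
S4 applies (level before this adjustment is 3 < 17, so +1): 3 + 1 = 4.
S5 applies (level before this adjustment is 4 ≥ 4, so +4): 4 + 4 = 8.
S6 applies: 8 + 3 = 11.
S8 does not apply.
Final offense level: 11.
Criminal history: 2 prior points → Category 2 (2-5).
Level 11 falls in the 4-11 band.
Grid: Level 4-11 × Category 2 = 13-17 months.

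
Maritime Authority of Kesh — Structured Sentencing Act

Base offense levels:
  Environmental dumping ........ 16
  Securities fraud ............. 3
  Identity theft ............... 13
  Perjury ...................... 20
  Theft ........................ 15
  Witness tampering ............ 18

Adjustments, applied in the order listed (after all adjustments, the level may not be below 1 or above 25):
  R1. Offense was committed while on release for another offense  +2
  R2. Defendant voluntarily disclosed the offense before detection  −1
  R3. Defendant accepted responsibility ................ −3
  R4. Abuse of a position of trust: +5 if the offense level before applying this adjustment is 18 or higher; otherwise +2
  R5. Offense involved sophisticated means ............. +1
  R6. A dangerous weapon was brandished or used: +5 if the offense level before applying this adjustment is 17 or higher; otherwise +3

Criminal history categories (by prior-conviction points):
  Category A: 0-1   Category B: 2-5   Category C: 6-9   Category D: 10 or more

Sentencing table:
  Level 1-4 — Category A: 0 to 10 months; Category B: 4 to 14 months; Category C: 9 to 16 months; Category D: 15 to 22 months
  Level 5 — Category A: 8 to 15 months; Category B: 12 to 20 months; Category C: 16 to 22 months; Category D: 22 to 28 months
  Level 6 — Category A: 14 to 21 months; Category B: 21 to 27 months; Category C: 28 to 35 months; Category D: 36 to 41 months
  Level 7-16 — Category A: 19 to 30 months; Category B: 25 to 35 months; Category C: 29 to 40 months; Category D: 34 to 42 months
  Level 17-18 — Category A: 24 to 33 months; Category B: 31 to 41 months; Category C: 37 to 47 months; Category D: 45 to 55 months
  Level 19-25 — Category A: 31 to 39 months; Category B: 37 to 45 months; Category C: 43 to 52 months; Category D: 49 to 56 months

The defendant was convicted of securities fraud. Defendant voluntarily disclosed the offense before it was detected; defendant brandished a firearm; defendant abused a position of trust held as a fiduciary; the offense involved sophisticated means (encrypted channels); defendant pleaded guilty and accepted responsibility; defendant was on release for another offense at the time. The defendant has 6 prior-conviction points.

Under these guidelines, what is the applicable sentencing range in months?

Base offense level for securities fraud: 3.
R1 applies: 3 + 2 = 5.
R2 applies: 5 − 1 = 4.
R3 applies: 4 − 3 = 1.
R4 applies (level before this adjustment is 1 < 18, so +2): 1 + 2 = 3.
R5 applies: 3 + 1 = 4.
R6 applies (level before this adjustment is 4 < 17, so +3): 4 + 3 = 7.
Final offense level: 7.
Criminal history: 6 prior points → Category C (6-9).
Level 7 falls in the 7-16 band.
Grid: Level 7-16 × Category C = 29-40 months.

29-40 months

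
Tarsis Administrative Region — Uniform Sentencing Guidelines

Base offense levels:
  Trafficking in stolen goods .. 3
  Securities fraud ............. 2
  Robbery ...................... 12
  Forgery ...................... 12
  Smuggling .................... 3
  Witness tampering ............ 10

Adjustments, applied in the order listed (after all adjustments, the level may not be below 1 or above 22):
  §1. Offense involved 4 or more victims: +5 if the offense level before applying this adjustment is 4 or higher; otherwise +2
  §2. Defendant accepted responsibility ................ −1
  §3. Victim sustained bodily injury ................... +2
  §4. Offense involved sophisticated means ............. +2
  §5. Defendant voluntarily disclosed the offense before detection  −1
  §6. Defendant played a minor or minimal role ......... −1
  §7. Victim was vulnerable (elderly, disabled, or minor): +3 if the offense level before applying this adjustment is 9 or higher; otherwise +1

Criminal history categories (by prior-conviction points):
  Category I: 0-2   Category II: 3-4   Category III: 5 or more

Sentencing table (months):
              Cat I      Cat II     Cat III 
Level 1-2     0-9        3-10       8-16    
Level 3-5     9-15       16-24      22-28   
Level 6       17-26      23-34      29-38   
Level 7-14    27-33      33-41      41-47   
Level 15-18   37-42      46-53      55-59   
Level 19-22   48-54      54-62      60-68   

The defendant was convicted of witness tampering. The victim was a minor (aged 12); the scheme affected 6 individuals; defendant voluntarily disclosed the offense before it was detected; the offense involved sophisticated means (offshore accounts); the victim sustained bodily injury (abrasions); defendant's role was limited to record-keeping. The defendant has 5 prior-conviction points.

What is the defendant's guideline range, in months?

60-68 months

Base offense level for witness tampering: 10.
§1 applies (level before this adjustment is 10 ≥ 4, so +5): 10 + 5 = 15.
§2 does not apply.
§3 applies: 15 + 2 = 17.
§4 applies: 17 + 2 = 19.
§5 applies: 19 − 1 = 18.
§6 applies: 18 − 1 = 17.
§7 applies (level before this adjustment is 17 ≥ 9, so +3): 17 + 3 = 20.
Final offense level: 20.
Criminal history: 5 prior points → Category III (5+).
Level 20 falls in the 19-22 band.
Grid: Level 19-22 × Category III = 60-68 months.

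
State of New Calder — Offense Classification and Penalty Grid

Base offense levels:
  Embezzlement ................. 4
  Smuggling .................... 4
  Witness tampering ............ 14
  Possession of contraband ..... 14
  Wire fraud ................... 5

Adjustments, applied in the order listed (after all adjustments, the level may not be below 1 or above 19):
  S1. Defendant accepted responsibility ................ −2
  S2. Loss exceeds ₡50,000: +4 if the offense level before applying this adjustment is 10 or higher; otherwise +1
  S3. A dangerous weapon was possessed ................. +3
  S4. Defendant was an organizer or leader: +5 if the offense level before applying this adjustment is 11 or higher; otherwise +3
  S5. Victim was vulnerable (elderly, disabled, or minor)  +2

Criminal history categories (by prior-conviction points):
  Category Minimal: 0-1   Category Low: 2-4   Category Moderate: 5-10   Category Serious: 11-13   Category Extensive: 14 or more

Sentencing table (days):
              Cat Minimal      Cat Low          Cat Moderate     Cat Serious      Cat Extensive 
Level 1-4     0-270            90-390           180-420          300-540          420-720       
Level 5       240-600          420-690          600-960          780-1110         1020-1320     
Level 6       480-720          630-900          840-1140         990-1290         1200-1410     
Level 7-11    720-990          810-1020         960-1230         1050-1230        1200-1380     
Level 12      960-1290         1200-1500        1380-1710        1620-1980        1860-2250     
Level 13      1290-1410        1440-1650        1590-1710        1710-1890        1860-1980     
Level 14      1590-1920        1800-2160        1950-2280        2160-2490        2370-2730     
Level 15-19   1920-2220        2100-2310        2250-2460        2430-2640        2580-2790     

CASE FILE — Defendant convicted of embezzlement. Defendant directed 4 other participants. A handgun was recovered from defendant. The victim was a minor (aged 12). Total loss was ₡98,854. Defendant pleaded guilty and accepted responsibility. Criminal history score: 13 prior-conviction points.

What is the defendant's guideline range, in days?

Base offense level for embezzlement: 4.
S1 applies: 4 − 2 = 2.
S2 applies (level before this adjustment is 2 < 10, so +1): 2 + 1 = 3.
S3 applies: 3 + 3 = 6.
S4 applies (level before this adjustment is 6 < 11, so +3): 6 + 3 = 9.
S5 applies: 9 + 2 = 11.
Final offense level: 11.
Criminal history: 13 prior points → Category Serious (11-13).
Level 11 falls in the 7-11 band.
Grid: Level 7-11 × Category Serious = 1050-1230 days.

1050-1230 days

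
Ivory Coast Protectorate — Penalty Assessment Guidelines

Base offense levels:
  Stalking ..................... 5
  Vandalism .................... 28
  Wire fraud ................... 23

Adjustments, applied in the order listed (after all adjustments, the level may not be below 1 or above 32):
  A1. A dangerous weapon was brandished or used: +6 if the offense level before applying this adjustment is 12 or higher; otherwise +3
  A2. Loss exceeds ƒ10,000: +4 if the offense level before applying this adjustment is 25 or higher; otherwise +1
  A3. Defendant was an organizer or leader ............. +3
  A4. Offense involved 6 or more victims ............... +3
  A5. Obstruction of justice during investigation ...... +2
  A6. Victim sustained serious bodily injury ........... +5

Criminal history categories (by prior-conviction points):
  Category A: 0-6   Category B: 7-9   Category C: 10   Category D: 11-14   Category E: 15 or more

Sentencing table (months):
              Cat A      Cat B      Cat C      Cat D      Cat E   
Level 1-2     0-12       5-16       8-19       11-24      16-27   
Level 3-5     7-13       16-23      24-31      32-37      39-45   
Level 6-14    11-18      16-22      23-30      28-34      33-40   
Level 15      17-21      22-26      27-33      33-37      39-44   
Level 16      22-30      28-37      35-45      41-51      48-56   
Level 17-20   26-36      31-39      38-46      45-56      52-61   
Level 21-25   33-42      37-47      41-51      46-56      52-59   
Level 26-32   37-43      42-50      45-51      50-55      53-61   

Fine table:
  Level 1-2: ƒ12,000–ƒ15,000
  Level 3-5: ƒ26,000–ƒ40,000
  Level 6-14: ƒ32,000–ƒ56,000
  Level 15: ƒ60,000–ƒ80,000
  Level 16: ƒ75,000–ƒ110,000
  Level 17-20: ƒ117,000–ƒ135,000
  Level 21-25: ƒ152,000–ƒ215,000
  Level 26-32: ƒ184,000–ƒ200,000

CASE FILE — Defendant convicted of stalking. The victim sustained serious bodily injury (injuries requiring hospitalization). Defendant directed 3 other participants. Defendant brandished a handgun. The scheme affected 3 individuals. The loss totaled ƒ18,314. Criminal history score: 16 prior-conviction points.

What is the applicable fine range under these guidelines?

Base offense level for stalking: 5.
A1 applies (level before this adjustment is 5 < 12, so +3): 5 + 3 = 8.
A2 applies (level before this adjustment is 8 < 25, so +1): 8 + 1 = 9.
A3 applies: 9 + 3 = 12.
A4 does not apply.
A6 applies: 12 + 5 = 17.
Final offense level: 17.
Level 17 falls in the 17-20 band.
Fine table: Level 17-20 → ƒ117,000–ƒ135,000.

ƒ117,000–ƒ135,000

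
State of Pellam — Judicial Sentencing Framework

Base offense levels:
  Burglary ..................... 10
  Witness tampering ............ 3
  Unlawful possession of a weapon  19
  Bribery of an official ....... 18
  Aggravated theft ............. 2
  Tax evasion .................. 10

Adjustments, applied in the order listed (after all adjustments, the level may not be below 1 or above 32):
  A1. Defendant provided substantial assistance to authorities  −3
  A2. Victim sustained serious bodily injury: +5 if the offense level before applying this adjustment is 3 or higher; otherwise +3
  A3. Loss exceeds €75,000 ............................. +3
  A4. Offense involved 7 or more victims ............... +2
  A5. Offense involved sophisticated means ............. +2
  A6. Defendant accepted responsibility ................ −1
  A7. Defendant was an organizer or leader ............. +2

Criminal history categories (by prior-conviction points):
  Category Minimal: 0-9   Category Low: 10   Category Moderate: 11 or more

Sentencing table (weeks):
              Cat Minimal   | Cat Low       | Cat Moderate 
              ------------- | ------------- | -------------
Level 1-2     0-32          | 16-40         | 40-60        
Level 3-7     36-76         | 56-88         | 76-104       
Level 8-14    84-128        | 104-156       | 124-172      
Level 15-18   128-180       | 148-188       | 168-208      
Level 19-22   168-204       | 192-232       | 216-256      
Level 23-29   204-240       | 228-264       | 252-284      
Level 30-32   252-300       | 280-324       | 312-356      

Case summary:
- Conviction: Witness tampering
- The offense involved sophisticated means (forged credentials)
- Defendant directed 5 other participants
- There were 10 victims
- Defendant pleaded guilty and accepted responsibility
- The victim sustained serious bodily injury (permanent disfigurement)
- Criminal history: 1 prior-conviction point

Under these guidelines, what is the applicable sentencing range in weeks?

Base offense level for witness tampering: 3.
A1 does not apply.
A2 applies (level before this adjustment is 3 ≥ 3, so +5): 3 + 5 = 8.
A3 does not apply.
A4 applies: 8 + 2 = 10.
A5 applies: 10 + 2 = 12.
A6 applies: 12 − 1 = 11.
A7 applies: 11 + 2 = 13.
Final offense level: 13.
Criminal history: 1 prior point → Category Minimal (0-9).
Level 13 falls in the 8-14 band.
Grid: Level 8-14 × Category Minimal = 84-128 weeks.

84-128 weeks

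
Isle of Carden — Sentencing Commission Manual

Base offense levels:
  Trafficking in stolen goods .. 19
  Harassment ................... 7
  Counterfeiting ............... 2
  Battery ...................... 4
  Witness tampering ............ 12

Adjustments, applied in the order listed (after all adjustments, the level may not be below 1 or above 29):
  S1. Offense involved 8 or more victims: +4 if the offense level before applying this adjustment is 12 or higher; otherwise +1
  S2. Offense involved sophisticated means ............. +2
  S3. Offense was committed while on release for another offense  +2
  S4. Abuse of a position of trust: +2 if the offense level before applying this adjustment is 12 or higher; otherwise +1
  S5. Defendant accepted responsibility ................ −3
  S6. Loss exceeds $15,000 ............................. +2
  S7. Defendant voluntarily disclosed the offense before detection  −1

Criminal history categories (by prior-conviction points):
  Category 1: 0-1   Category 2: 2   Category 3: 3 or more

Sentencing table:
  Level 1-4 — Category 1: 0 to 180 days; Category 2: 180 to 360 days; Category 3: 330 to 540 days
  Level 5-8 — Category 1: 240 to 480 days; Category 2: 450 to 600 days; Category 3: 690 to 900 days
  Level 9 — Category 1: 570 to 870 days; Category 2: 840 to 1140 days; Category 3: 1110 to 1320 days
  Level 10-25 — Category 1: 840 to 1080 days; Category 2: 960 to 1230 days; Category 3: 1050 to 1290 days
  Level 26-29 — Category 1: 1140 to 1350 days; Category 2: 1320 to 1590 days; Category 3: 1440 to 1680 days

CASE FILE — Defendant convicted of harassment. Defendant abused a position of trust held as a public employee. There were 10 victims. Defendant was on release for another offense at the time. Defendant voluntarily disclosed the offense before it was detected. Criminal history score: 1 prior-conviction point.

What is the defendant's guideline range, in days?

840-1080 days

Base offense level for harassment: 7.
S1 applies (level before this adjustment is 7 < 12, so +1): 7 + 1 = 8.
S3 applies: 8 + 2 = 10.
S4 applies (level before this adjustment is 10 < 12, so +1): 10 + 1 = 11.
S6 does not apply.
S7 applies: 11 − 1 = 10.
Final offense level: 10.
Criminal history: 1 prior point → Category 1 (0-1).
Level 10 falls in the 10-25 band.
Grid: Level 10-25 × Category 1 = 840-1080 days.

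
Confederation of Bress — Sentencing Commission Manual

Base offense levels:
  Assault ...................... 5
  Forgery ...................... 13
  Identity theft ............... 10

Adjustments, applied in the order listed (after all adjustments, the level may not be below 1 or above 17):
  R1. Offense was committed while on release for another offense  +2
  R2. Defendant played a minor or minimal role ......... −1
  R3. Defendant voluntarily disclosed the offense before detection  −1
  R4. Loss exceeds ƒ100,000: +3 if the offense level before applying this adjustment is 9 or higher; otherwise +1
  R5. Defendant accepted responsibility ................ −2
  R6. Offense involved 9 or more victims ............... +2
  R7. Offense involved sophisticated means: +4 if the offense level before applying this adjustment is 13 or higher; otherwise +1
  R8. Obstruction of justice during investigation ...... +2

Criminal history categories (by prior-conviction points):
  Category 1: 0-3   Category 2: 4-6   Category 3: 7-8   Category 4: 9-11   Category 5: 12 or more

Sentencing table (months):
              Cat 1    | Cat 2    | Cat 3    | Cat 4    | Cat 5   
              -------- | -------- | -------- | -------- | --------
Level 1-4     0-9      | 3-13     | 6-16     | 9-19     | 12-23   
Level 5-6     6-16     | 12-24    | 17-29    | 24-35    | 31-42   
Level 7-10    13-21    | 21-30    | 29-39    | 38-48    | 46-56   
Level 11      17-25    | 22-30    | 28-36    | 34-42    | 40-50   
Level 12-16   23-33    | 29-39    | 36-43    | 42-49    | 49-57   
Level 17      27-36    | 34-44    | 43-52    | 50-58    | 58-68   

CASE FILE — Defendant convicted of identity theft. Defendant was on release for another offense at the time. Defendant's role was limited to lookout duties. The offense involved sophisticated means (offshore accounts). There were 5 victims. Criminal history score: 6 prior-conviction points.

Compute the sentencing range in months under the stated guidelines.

Base offense level for identity theft: 10.
R1 applies: 10 + 2 = 12.
R2 applies: 12 − 1 = 11.
R3 does not apply.
R4 does not apply.
R5 does not apply.
R7 applies (level before this adjustment is 11 < 13, so +1): 11 + 1 = 12.
R8 does not apply.
Final offense level: 12.
Criminal history: 6 prior points → Category 2 (4-6).
Level 12 falls in the 12-16 band.
Grid: Level 12-16 × Category 2 = 29-39 months.

29-39 months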